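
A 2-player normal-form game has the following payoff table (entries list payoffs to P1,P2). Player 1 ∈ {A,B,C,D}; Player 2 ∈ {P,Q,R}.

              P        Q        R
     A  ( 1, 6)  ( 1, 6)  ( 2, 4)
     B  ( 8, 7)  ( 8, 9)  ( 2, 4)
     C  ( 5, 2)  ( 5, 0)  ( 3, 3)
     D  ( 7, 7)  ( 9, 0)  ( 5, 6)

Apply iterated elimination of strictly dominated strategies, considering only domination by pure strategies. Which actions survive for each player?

P1 drop A (C beats it: P:5>1 Q:5>1 R:3>2)
P1 drop C (D beats it: P:7>5 Q:9>5 R:5>3)
P2 drop R (P beats it: B:7>4 D:7>6)
P1→{B,D} P2→{P,Q}

Remaining: P1:{B,D} P2:{P,Q}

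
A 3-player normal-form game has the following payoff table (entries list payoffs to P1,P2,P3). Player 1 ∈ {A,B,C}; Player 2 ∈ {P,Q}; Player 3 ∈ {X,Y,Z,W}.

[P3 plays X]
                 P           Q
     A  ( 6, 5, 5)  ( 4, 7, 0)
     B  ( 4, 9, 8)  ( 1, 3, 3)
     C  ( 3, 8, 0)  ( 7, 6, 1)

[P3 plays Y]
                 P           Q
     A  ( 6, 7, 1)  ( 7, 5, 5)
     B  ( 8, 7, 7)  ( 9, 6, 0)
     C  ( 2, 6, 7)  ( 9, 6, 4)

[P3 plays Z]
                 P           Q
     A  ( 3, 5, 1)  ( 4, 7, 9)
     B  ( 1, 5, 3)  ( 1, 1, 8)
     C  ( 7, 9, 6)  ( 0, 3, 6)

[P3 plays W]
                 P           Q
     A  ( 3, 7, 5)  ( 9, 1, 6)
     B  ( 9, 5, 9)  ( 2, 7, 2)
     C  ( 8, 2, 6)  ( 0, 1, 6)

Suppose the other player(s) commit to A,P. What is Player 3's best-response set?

u_3(X vs A,P) = 5
u_3(Y vs A,P) = 1
u_3(Z vs A,P) = 1
u_3(W vs A,P) = 5
max payoff 5 at {X,W}

argmax u_3 = {X,W}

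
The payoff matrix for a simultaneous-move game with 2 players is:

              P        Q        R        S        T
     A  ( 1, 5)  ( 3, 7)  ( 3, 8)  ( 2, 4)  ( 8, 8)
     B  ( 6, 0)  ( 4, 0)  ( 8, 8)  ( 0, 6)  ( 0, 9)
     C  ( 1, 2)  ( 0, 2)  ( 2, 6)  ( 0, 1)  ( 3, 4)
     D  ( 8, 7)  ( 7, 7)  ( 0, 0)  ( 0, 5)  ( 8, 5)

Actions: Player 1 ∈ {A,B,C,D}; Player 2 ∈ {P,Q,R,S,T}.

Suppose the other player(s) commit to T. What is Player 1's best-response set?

u_1(A vs T) = 8
u_1(B vs T) = 0
u_1(C vs T) = 3
u_1(D vs T) = 8
max payoff 8 at {A,D}

BR_1 = {A,D}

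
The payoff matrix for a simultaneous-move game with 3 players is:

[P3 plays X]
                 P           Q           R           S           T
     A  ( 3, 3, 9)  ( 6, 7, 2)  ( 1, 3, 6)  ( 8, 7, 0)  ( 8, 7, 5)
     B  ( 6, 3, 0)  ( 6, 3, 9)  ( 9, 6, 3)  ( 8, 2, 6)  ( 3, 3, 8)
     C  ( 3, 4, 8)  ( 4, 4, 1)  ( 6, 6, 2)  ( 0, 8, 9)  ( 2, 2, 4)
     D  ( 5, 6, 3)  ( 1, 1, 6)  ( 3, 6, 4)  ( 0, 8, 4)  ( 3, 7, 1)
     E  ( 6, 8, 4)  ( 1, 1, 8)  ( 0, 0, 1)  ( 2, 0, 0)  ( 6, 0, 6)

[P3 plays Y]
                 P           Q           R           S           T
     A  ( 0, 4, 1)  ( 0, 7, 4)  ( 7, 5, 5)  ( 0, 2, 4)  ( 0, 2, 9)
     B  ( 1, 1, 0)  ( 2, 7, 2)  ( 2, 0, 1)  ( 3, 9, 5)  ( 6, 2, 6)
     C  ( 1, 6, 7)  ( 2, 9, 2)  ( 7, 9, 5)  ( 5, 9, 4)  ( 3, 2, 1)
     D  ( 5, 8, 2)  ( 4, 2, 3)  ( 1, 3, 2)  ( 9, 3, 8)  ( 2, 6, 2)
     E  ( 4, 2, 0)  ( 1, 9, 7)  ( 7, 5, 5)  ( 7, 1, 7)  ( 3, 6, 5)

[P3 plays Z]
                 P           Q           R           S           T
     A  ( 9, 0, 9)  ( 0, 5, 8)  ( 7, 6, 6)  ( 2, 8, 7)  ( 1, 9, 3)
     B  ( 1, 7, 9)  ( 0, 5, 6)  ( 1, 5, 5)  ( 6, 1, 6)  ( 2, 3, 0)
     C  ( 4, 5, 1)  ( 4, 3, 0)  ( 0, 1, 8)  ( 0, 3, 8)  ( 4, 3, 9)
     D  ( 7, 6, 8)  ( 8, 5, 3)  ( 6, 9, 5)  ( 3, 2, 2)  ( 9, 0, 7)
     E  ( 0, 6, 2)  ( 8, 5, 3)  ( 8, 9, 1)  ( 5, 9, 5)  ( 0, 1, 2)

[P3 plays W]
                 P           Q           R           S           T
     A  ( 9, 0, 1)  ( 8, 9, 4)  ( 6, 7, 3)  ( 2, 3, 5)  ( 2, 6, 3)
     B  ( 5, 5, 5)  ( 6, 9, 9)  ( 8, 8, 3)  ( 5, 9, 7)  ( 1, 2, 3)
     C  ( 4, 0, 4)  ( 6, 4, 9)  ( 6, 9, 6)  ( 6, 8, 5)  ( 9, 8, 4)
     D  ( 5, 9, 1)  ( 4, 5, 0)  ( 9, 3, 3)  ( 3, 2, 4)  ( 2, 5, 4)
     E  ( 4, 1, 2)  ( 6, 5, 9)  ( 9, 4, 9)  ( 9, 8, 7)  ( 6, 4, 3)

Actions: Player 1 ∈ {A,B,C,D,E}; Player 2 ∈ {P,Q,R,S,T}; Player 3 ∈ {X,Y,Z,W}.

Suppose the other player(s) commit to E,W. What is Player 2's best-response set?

u_2(P vs E,W) = 1
u_2(Q vs E,W) = 5
u_2(R vs E,W) = 4
u_2(S vs E,W) = 8
u_2(T vs E,W) = 4
max payoff 8 at {S}

BR_2 = {S}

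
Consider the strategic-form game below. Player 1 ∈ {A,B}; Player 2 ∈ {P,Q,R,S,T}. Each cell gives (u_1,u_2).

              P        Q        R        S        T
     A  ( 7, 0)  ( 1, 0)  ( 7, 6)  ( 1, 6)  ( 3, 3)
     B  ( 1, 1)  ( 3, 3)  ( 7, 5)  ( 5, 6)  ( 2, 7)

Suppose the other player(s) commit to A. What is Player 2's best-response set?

P2 best: {R,S}

u_2(P vs A) = 0
u_2(Q vs A) = 0
u_2(R vs A) = 6
u_2(S vs A) = 6
u_2(T vs A) = 3
max payoff 6 at {R,S}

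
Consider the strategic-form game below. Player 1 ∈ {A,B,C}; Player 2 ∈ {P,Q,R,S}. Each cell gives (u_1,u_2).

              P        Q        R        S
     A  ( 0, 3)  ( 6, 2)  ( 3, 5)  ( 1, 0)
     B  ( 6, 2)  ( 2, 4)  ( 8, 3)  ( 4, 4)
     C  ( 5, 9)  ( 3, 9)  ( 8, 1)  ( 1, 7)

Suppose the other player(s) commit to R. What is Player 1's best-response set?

P1 best: {B,C}

u_1(A vs R) = 3
u_1(B vs R) = 8
u_1(C vs R) = 8
max payoff 8 at {B,C}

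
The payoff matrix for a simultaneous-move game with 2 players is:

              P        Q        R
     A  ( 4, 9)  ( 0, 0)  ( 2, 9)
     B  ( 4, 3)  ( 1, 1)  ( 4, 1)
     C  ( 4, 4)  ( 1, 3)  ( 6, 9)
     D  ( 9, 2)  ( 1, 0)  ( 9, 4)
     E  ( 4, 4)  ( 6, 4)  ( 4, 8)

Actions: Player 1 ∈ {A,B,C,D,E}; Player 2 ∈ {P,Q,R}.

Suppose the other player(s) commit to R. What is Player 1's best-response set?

BR_1 = {D}

u_1(A vs R) = 2
u_1(B vs R) = 4
u_1(C vs R) = 6
u_1(D vs R) = 9
u_1(E vs R) = 4
max payoff 9 at {D}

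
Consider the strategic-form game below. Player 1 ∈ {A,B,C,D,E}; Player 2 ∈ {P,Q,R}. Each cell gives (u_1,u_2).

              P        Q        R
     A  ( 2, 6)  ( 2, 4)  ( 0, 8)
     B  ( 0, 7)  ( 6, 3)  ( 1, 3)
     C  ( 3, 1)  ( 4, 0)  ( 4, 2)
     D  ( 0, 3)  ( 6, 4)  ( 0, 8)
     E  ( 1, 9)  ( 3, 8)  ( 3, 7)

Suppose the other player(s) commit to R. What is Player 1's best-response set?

u_1(A vs R) = 0
u_1(B vs R) = 1
u_1(C vs R) = 4
u_1(D vs R) = 0
u_1(E vs R) = 3
max payoff 4 at {C}

P1 best: {C}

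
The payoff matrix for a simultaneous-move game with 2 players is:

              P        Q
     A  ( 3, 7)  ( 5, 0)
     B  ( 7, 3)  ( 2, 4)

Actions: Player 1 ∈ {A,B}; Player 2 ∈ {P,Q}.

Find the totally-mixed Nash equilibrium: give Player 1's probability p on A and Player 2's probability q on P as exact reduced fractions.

p=1/8, q=3/7

P1 indiff ⇒ q·3+(1-q)·5 = q·7+(1-q)·2 ⇒ q(-4) = (1-q)(-3) ⇒ q = 3/7
P2 indiff ⇒ p·7+(1-p)·3 = p·0+(1-p)·4 ⇒ p(7) = (1-p)(1) ⇒ p = 1/8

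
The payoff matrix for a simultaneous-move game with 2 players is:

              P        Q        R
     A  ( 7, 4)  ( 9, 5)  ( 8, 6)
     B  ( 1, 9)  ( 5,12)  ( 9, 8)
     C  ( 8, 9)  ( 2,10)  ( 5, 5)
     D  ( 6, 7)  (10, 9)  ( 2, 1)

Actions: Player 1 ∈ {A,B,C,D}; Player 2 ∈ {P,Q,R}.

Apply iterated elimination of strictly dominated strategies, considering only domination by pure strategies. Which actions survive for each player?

P2 drop P (Q beats it: A:5>4 B:12>9 C:10>9 D:9>7)
P1 drop C (A beats it: Q:9>2 R:8>5)
P1→{A,B,D} P2→{Q,R}

IESDS → P1:{A,B,D} P2:{Q,R}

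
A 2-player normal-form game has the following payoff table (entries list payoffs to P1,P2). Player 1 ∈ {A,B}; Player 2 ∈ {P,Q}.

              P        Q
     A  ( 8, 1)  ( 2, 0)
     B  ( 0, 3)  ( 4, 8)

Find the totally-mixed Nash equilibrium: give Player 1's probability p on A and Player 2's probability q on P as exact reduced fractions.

P1 indiff ⇒ q·8+(1-q)·2 = q·0+(1-q)·4 ⇒ q(8) = (1-q)(2) ⇒ q = 1/5
P2 indiff ⇒ p·1+(1-p)·3 = p·0+(1-p)·8 ⇒ p(1) = (1-p)(5) ⇒ p = 5/6

P1 mixes 5/6 on A; P2 mixes 1/5 on P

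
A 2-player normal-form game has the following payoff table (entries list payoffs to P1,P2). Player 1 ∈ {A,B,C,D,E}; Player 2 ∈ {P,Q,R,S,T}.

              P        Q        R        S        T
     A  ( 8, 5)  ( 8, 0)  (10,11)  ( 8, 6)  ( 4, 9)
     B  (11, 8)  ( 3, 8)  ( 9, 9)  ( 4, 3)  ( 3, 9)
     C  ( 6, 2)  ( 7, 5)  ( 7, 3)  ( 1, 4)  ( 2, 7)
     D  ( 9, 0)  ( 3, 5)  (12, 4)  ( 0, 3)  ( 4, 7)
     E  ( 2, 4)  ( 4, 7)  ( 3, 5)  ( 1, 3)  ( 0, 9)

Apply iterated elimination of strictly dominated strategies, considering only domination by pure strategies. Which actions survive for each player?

IESDS → P1:{A,D} P2:{R,T}

P1 drop C (A beats it: P:8>6 Q:8>7 R:10>7 S:8>1 T:4>2)
P1 drop E (A beats it: P:8>2 Q:8>4 R:10>3 S:8>1 T:4>0)
P2 drop P (R beats it: A:11>5 B:9>8 D:4>0)
P1 drop B (A beats it: Q:8>3 R:10>9 S:8>4 T:4>3)
P2 drop Q (T beats it: A:9>0 D:7>5)
P2 drop S (R beats it: A:11>6 D:4>3)
P1→{A,D} P2→{R,T}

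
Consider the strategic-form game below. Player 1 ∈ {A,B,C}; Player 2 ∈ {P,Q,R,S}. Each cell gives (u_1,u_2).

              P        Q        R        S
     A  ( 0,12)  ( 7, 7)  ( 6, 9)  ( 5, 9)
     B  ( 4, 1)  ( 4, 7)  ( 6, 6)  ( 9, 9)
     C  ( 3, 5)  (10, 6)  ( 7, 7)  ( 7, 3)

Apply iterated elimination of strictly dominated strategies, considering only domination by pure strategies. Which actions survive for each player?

P1 drop A (C beats it: P:3>0 Q:10>7 R:7>6 S:7>5)
P2 drop P (Q beats it: B:7>1 C:6>5)
P1→{B,C} P2→{Q,R,S}

IESDS → P1:{B,C} P2:{Q,R,S}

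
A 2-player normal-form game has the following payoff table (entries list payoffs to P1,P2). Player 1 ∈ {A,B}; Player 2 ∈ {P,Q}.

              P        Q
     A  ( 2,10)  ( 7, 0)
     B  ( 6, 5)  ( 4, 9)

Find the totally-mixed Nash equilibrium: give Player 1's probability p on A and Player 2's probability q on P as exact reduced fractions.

P1 indiff ⇒ q·2+(1-q)·7 = q·6+(1-q)·4 ⇒ q(-4) = (1-q)(-3) ⇒ q = 3/7
P2 indiff ⇒ p·10+(1-p)·5 = p·0+(1-p)·9 ⇒ p(10) = (1-p)(4) ⇒ p = 2/7

p=2/7, q=3/7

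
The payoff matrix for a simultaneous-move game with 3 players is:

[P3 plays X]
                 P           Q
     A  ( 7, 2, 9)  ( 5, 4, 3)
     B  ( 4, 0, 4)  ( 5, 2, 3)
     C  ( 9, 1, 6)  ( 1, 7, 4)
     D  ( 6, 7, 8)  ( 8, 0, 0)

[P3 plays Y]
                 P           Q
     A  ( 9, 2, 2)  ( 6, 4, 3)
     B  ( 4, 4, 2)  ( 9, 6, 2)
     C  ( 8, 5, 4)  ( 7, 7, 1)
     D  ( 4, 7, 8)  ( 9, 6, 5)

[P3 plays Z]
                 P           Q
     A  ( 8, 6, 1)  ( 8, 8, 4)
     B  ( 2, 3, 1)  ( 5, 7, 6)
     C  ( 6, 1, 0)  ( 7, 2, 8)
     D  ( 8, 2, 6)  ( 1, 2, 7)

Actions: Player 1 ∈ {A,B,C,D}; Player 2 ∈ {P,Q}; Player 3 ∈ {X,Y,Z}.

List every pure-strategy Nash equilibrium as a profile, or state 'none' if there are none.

(A,P,X): not NE [P1→C gives 9>7; P2→Q gives 4>2]
(A,P,Y): not NE [P2→Q gives 4>2; P3→X gives 9>2]
(A,P,Z): not NE [P2→Q gives 8>6; P3→X gives 9>1]
(A,Q,X): not NE [P1→D gives 8>5; P3→Z gives 4>3]
(A,Q,Y): not NE [P1→D gives 9>6; P3→Z gives 4>3]
(A,Q,Z): NE
(B,P,X): not NE [P1→C gives 9>4; P2→Q gives 2>0]
(B,P,Y): not NE [P1→A gives 9>4; P2→Q gives 6>4; P3→X gives 4>2]
(B,P,Z): not NE [P1→D gives 8>2; P2→Q gives 7>3; P3→X gives 4>1]
(B,Q,X): not NE [P1→D gives 8>5; P3→Z gives 6>3]
(B,Q,Y): not NE [P3→Z gives 6>2]
(B,Q,Z): not NE [P1→A gives 8>5]
(C,P,X): not NE [P2→Q gives 7>1]
(C,P,Y): not NE [P1→A gives 9>8; P2→Q gives 7>5; P3→X gives 6>4]
(C,P,Z): not NE [P1→D gives 8>6; P2→Q gives 2>1; P3→X gives 6>0]
(C,Q,X): not NE [P1→D gives 8>1; P3→Z gives 8>4]
(C,Q,Y): not NE [P1→D gives 9>7; P3→Z gives 8>1]
(C,Q,Z): not NE [P1→A gives 8>7]
(D,P,X): not NE [P1→C gives 9>6]
(D,P,Y): not NE [P1→A gives 9>4]
(D,P,Z): not NE [P3→Y gives 8>6]
(D,Q,X): not NE [P2→P gives 7>0; P3→Z gives 7>0]
(D,Q,Y): not NE [P2→P gives 7>6; P3→Z gives 7>5]
(D,Q,Z): not NE [P1→A gives 8>1]

Nash profiles: (A,Q,Z)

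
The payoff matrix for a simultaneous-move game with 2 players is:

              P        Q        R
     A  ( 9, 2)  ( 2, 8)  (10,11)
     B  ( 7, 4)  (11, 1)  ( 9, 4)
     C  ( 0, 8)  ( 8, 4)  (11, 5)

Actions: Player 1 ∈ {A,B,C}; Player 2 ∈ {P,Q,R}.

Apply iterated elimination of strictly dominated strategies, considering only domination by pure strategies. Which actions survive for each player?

P2 drop Q (R beats it: A:11>8 B:4>1 C:5>4)
P1 drop B (A beats it: P:9>7 R:10>9)
P1→{A,C} P2→{P,R}

Remaining: P1:{A,C} P2:{P,R}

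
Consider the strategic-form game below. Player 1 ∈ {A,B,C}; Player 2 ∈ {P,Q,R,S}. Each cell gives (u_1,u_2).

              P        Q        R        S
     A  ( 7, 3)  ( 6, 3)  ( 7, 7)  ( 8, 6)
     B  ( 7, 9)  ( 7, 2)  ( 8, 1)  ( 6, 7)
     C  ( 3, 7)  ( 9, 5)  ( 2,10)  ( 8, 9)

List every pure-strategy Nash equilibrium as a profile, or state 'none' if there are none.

Nash profiles: (B,P)

(A,P): not NE [P2→R gives 7>3]
(A,Q): not NE [P1→C gives 9>6; P2→R gives 7>3]
(A,R): not NE [P1→B gives 8>7]
(A,S): not NE [P2→R gives 7>6]
(B,P): NE
(B,Q): not NE [P1→C gives 9>7; P2→P gives 9>2]
(B,R): not NE [P2→P gives 9>1]
(B,S): not NE [P1→C gives 8>6; P2→P gives 9>7]
(C,P): not NE [P1→B gives 7>3; P2→R gives 10>7]
(C,Q): not NE [P2→R gives 10>5]
(C,R): not NE [P1→B gives 8>2]
(C,S): not NE [P2→R gives 10>9]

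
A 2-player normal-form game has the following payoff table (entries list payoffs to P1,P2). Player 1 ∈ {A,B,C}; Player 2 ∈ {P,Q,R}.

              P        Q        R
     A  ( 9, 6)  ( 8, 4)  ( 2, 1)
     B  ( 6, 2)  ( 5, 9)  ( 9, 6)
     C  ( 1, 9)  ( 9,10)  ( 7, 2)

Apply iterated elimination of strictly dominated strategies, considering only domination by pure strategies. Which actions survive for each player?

IESDS → P1:{A,C} P2:{P,Q}

P2 drop R (Q beats it: A:4>1 B:9>6 C:10>2)
P1 drop B (A beats it: P:9>6 Q:8>5)
P1→{A,C} P2→{P,Q}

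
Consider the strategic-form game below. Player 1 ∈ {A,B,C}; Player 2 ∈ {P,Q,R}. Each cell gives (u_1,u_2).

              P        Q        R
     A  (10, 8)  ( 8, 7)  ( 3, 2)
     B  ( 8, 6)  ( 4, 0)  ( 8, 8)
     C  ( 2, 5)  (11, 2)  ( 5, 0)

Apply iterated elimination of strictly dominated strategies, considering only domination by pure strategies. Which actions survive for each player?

Remaining: P1:{A,B} P2:{P,R}

P2 drop Q (P beats it: A:8>7 B:6>0 C:5>2)
P1 drop C (B beats it: P:8>2 R:8>5)
P1→{A,B} P2→{P,R}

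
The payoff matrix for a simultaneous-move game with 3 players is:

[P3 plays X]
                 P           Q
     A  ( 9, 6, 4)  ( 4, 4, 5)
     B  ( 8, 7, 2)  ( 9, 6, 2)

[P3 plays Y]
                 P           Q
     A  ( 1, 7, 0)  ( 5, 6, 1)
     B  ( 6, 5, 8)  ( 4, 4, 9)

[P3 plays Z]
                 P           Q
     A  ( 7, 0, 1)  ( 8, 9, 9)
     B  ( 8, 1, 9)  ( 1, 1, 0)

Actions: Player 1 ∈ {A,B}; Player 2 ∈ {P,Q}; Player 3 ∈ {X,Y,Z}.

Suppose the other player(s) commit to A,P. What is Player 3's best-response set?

u_3(X vs A,P) = 4
u_3(Y vs A,P) = 0
u_3(Z vs A,P) = 1
max payoff 4 at {X}

BR_3 = {X}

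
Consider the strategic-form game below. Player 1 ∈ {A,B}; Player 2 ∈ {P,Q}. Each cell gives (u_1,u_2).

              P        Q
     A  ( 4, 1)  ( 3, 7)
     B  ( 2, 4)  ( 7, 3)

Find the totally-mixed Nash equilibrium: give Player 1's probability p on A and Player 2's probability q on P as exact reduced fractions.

P1 indiff ⇒ q·4+(1-q)·3 = q·2+(1-q)·7 ⇒ q(2) = (1-q)(4) ⇒ q = 2/3
P2 indiff ⇒ p·1+(1-p)·4 = p·7+(1-p)·3 ⇒ p(-6) = (1-p)(-1) ⇒ p = 1/7

(p,q) = (1/7, 2/3)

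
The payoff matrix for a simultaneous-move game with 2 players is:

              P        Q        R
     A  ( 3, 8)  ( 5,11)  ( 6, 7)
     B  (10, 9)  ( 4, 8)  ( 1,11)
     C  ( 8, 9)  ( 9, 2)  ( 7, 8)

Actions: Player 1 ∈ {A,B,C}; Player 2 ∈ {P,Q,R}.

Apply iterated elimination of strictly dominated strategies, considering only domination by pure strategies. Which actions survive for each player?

Remaining: P1:{B,C} P2:{P,R}

P1 drop A (C beats it: P:8>3 Q:9>5 R:7>6)
P2 drop Q (P beats it: B:9>8 C:9>2)
P1→{B,C} P2→{P,R}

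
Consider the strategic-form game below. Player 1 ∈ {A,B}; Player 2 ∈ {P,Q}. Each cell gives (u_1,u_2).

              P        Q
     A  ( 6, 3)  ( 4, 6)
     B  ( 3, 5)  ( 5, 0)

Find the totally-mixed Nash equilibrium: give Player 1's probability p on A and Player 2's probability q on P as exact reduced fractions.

P1 indiff ⇒ q·6+(1-q)·4 = q·3+(1-q)·5 ⇒ q(3) = (1-q)(1) ⇒ q = 1/4
P2 indiff ⇒ p·3+(1-p)·5 = p·6+(1-p)·0 ⇒ p(-3) = (1-p)(-5) ⇒ p = 5/8

(p,q) = (5/8, 1/4)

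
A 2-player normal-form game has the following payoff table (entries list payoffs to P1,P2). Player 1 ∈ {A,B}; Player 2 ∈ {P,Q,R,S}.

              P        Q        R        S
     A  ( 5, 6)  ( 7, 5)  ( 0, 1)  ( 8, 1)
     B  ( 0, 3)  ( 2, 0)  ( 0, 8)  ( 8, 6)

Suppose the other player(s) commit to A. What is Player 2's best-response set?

u_2(P vs A) = 6
u_2(Q vs A) = 5
u_2(R vs A) = 1
u_2(S vs A) = 1
max payoff 6 at {P}

BR_2 = {P}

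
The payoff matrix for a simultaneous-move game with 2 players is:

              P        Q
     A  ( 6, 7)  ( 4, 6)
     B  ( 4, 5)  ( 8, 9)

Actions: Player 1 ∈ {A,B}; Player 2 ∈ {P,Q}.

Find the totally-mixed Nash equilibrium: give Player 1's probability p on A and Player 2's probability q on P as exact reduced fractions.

p=4/5, q=2/3

P1 indiff ⇒ q·6+(1-q)·4 = q·4+(1-q)·8 ⇒ q(2) = (1-q)(4) ⇒ q = 2/3
P2 indiff ⇒ p·7+(1-p)·5 = p·6+(1-p)·9 ⇒ p(1) = (1-p)(4) ⇒ p = 4/5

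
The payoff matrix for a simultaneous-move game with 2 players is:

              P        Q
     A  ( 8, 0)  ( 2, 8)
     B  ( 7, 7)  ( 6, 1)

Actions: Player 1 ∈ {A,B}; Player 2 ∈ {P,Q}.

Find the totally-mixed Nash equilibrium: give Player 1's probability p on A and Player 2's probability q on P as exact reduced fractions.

P1 mixes 3/7 on A; P2 mixes 4/5 on P

P1 indiff ⇒ q·8+(1-q)·2 = q·7+(1-q)·6 ⇒ q(1) = (1-q)(4) ⇒ q = 4/5
P2 indiff ⇒ p·0+(1-p)·7 = p·8+(1-p)·1 ⇒ p(-8) = (1-p)(-6) ⇒ p = 3/7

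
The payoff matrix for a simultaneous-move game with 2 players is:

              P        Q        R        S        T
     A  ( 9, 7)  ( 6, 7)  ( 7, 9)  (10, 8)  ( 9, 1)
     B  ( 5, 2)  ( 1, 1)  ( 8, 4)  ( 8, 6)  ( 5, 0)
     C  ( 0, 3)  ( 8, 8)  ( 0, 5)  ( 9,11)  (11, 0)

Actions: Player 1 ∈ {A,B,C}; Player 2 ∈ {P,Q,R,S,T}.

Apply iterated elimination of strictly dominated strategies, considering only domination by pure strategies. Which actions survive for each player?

P2 drop P (R beats it: A:9>7 B:4>2 C:5>3)
P2 drop Q (S beats it: A:8>7 B:6>1 C:11>8)
P2 drop T (R beats it: A:9>1 B:4>0 C:5>0)
P1 drop C (A beats it: R:7>0 S:10>9)
P1→{A,B} P2→{R,S}

IESDS → P1:{A,B} P2:{R,S}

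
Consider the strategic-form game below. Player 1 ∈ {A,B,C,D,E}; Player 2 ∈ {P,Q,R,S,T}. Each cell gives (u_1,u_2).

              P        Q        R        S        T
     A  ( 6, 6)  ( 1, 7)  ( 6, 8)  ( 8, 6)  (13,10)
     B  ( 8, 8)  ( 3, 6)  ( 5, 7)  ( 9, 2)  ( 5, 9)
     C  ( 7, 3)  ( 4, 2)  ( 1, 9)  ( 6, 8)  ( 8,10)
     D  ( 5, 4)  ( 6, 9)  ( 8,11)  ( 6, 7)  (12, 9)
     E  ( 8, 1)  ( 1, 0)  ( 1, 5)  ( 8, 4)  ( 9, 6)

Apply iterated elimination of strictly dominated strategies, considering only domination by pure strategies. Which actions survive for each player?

Remaining: P1:{A,D} P2:{R,T}

P2 drop P (T beats it: A:10>6 B:9>8 C:10>3 D:9>4 E:6>1)
P2 drop Q (R beats it: A:8>7 B:7>6 C:9>2 D:11>9 E:5>0)
P1 drop C (A beats it: R:6>1 S:8>6 T:13>8)
P2 drop S (R beats it: A:8>6 B:7>2 D:11>7 E:5>4)
P1 drop B (A beats it: R:6>5 T:13>5)
P1 drop E (A beats it: R:6>1 T:13>9)
P1→{A,D} P2→{R,T}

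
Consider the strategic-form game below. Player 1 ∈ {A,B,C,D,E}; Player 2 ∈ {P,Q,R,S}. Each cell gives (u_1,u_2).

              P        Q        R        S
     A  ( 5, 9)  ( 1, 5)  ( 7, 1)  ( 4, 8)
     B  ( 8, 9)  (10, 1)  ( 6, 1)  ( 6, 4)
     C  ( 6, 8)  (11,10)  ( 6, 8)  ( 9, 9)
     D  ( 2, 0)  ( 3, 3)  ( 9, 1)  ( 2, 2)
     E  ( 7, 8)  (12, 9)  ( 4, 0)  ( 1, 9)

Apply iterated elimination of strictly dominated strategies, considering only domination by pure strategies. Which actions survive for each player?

IESDS → P1:{B,C,E} P2:{P,Q,S}

P2 drop R (S beats it: A:8>1 B:4>1 C:9>8 D:2>1 E:9>0)
P1 drop A (B beats it: P:8>5 Q:10>1 S:6>4)
P1 drop D (B beats it: P:8>2 Q:10>3 S:6>2)
P1→{B,C,E} P2→{P,Q,S}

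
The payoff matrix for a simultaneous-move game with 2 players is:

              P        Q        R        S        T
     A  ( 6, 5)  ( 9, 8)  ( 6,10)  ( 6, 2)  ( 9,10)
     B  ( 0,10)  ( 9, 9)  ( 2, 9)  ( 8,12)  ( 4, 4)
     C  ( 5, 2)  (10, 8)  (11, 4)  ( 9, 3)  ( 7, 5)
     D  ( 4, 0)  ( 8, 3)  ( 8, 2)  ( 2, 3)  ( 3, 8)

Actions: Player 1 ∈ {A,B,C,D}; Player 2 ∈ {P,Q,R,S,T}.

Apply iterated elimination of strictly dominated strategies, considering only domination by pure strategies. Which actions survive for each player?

Remaining: P1:{A,C} P2:{Q,R,T}

P1 drop B (C beats it: P:5>0 Q:10>9 R:11>2 S:9>8 T:7>4)
P1 drop D (C beats it: P:5>4 Q:10>8 R:11>8 S:9>2 T:7>3)
P2 drop P (Q beats it: A:8>5 C:8>2)
P2 drop S (Q beats it: A:8>2 C:8>3)
P1→{A,C} P2→{Q,R,T}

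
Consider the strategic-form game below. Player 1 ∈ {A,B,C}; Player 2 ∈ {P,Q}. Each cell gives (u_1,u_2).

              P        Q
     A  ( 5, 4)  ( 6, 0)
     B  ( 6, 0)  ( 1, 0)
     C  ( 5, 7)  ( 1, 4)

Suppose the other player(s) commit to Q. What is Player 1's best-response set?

u_1(A vs Q) = 6
u_1(B vs Q) = 1
u_1(C vs Q) = 1
max payoff 6 at {A}

BR_1 = {A}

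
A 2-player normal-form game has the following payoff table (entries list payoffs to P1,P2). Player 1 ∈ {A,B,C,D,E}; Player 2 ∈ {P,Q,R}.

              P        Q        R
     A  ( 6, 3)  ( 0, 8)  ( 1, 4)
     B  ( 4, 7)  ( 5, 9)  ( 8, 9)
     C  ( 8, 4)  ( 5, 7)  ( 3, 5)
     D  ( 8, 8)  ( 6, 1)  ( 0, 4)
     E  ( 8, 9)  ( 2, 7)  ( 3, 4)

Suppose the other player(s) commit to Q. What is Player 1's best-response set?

BR_1 = {D}

u_1(A vs Q) = 0
u_1(B vs Q) = 5
u_1(C vs Q) = 5
u_1(D vs Q) = 6
u_1(E vs Q) = 2
max payoff 6 at {D}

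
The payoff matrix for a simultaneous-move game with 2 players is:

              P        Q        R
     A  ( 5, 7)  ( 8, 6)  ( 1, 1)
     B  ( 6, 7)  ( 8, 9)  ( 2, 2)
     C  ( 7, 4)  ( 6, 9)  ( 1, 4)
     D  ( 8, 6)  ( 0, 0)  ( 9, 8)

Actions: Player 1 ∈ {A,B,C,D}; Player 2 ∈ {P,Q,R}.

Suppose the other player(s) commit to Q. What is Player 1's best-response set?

BR_1 = {A,B}

u_1(A vs Q) = 8
u_1(B vs Q) = 8
u_1(C vs Q) = 6
u_1(D vs Q) = 0
max payoff 8 at {A,B}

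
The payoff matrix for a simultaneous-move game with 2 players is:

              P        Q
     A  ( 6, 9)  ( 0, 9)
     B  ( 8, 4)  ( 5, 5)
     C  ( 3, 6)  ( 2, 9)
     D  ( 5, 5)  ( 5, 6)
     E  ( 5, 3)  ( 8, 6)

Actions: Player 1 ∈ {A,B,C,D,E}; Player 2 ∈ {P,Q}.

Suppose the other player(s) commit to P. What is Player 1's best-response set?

BR_1 = {B}

u_1(A vs P) = 6
u_1(B vs P) = 8
u_1(C vs P) = 3
u_1(D vs P) = 5
u_1(E vs P) = 5
max payoff 8 at {B}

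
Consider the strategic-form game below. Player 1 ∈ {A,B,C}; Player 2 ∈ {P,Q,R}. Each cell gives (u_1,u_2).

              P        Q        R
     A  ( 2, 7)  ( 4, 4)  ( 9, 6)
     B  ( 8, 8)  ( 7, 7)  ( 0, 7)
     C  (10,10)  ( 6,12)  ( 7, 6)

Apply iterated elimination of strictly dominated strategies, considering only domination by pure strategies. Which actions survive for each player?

P2 drop R (P beats it: A:7>6 B:8>7 C:10>6)
P1 drop A (B beats it: P:8>2 Q:7>4)
P1→{B,C} P2→{P,Q}

Remaining: P1:{B,C} P2:{P,Q}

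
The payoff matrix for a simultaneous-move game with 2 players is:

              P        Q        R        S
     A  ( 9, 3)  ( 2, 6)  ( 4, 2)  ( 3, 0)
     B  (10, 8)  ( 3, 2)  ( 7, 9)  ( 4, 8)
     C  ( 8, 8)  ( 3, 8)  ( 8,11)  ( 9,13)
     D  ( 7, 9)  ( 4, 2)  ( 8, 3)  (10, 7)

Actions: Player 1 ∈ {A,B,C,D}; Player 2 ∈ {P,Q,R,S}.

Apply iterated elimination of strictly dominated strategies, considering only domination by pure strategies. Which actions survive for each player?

IESDS → P1:{B,C,D} P2:{P,R,S}

P1 drop A (B beats it: P:10>9 Q:3>2 R:7>4 S:4>3)
P2 drop Q (R beats it: B:9>2 C:11>8 D:3>2)
P1→{B,C,D} P2→{P,R,S}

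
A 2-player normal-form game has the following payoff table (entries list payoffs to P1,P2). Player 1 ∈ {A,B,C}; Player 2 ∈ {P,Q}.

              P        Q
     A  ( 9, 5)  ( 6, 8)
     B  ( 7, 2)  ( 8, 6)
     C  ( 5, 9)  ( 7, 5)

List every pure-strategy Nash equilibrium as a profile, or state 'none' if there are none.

(A,P): not NE [P2→Q gives 8>5]
(A,Q): not NE [P1→B gives 8>6]
(B,P): not NE [P1→A gives 9>7; P2→Q gives 6>2]
(B,Q): NE
(C,P): not NE [P1→A gives 9>5]
(C,Q): not NE [P1→B gives 8>7; P2→P gives 9>5]

NE set: (B,Q)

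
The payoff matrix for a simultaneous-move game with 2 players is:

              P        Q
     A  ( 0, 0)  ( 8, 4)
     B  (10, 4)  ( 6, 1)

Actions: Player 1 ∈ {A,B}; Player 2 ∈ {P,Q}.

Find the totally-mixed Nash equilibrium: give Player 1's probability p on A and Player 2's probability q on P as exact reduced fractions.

P1 indiff ⇒ q·0+(1-q)·8 = q·10+(1-q)·6 ⇒ q(-10) = (1-q)(-2) ⇒ q = 1/6
P2 indiff ⇒ p·0+(1-p)·4 = p·4+(1-p)·1 ⇒ p(-4) = (1-p)(-3) ⇒ p = 3/7

(p,q) = (3/7, 1/6)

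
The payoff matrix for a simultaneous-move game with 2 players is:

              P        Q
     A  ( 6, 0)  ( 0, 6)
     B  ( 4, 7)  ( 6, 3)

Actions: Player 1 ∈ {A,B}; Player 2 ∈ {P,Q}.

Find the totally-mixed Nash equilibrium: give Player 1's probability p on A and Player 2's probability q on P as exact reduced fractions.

P1 indiff ⇒ q·6+(1-q)·0 = q·4+(1-q)·6 ⇒ q(2) = (1-q)(6) ⇒ q = 3/4
P2 indiff ⇒ p·0+(1-p)·7 = p·6+(1-p)·3 ⇒ p(-6) = (1-p)(-4) ⇒ p = 2/5

p=2/5, q=3/4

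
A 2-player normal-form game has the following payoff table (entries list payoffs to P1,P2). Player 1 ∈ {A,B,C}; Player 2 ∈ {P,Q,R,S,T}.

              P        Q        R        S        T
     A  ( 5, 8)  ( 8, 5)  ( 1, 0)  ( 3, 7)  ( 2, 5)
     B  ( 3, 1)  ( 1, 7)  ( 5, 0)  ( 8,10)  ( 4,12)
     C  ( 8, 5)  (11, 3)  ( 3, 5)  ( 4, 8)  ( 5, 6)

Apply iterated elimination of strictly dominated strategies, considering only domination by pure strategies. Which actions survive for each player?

Remaining: P1:{B,C} P2:{S,T}

P1 drop A (C beats it: P:8>5 Q:11>8 R:3>1 S:4>3 T:5>2)
P2 drop P (S beats it: B:10>1 C:8>5)
P2 drop Q (S beats it: B:10>7 C:8>3)
P2 drop R (S beats it: B:10>0 C:8>5)
P1→{B,C} P2→{S,T}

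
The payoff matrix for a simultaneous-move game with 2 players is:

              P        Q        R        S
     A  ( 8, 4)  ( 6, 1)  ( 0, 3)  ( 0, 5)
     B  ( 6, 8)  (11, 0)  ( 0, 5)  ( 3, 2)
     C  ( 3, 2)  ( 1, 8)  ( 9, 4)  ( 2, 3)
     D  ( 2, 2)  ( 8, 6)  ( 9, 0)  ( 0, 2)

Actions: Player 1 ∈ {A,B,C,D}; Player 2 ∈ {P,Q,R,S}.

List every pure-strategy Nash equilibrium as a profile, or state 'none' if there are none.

PSNE: ∅

(A,P): not NE [P2→S gives 5>4]
(A,Q): not NE [P1→B gives 11>6; P2→S gives 5>1]
(A,R): not NE [P1→D gives 9>0; P2→S gives 5>3]
(A,S): not NE [P1→B gives 3>0]
(B,P): not NE [P1→A gives 8>6]
(B,Q): not NE [P2→P gives 8>0]
(B,R): not NE [P1→D gives 9>0; P2→P gives 8>5]
(B,S): not NE [P2→P gives 8>2]
(C,P): not NE [P1→A gives 8>3; P2→Q gives 8>2]
(C,Q): not NE [P1→B gives 11>1]
(C,R): not NE [P2→Q gives 8>4]
(C,S): not NE [P1→B gives 3>2; P2→Q gives 8>3]
(D,P): not NE [P1→A gives 8>2; P2→Q gives 6>2]
(D,Q): not NE [P1→B gives 11>8]
(D,R): not NE [P2→Q gives 6>0]
(D,S): not NE [P1→B gives 3>0; P2→Q gives 6>2]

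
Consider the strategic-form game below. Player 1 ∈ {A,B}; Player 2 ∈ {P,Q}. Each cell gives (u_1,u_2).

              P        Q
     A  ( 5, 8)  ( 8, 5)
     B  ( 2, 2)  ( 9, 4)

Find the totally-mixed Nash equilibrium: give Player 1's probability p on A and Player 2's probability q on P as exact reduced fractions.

P1 indiff ⇒ q·5+(1-q)·8 = q·2+(1-q)·9 ⇒ q(3) = (1-q)(1) ⇒ q = 1/4
P2 indiff ⇒ p·8+(1-p)·2 = p·5+(1-p)·4 ⇒ p(3) = (1-p)(2) ⇒ p = 2/5

p=2/5, q=1/4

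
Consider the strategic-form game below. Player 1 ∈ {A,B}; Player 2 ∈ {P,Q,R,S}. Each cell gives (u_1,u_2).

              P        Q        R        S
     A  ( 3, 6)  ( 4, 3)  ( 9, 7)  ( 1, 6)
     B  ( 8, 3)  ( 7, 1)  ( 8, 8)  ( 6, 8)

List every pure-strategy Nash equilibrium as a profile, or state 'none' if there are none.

Nash profiles: (A,R), (B,S)

(A,P): not NE [P1→B gives 8>3; P2→R gives 7>6]
(A,Q): not NE [P1→B gives 7>4; P2→R gives 7>3]
(A,R): NE
(A,S): not NE [P1→B gives 6>1; P2→R gives 7>6]
(B,P): not NE [P2→S gives 8>3]
(B,Q): not NE [P2→S gives 8>1]
(B,R): not NE [P1→A gives 9>8]
(B,S): NE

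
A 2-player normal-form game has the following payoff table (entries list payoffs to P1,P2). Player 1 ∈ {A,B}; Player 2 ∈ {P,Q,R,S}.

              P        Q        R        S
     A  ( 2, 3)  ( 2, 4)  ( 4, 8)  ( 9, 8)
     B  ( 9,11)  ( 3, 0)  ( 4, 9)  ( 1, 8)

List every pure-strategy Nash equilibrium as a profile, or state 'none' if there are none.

(A,P): not NE [P1→B gives 9>2; P2→S gives 8>3]
(A,Q): not NE [P1→B gives 3>2; P2→S gives 8>4]
(A,R): NE
(A,S): NE
(B,P): NE
(B,Q): not NE [P2→P gives 11>0]
(B,R): not NE [P2→P gives 11>9]
(B,S): not NE [P1→A gives 9>1; P2→P gives 11>8]

Nash profiles: (A,R), (A,S), (B,P)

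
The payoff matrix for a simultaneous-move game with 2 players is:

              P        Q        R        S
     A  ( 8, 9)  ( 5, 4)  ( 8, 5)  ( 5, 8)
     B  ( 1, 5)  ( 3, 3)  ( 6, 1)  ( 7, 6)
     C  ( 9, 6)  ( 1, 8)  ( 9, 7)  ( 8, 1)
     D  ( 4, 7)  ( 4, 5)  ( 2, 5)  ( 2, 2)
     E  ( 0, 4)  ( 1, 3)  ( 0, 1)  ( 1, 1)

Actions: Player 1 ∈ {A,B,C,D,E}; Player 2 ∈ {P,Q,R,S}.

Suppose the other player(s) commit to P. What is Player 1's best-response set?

u_1(A vs P) = 8
u_1(B vs P) = 1
u_1(C vs P) = 9
u_1(D vs P) = 4
u_1(E vs P) = 0
max payoff 9 at {C}

argmax u_1 = {C}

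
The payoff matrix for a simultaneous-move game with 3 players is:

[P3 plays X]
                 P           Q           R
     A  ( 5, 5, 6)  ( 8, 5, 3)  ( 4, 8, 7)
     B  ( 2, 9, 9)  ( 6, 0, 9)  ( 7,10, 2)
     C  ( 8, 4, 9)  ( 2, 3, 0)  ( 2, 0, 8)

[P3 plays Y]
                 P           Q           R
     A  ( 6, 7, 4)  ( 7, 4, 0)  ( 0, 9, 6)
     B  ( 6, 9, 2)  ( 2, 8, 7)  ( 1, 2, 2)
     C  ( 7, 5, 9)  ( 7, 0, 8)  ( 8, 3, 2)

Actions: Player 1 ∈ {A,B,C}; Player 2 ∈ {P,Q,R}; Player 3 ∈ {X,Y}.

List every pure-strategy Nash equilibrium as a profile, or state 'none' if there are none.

NE set: (B,R,X), (C,P,X), (C,P,Y)

(A,P,X): not NE [P1→C gives 8>5; P2→R gives 8>5]
(A,P,Y): not NE [P1→C gives 7>6; P2→R gives 9>7; P3→X gives 6>4]
(A,Q,X): not NE [P2→R gives 8>5]
(A,Q,Y): not NE [P2→R gives 9>4; P3→X gives 3>0]
(A,R,X): not NE [P1→B gives 7>4]
(A,R,Y): not NE [P1→C gives 8>0; P3→X gives 7>6]
(B,P,X): not NE [P1→C gives 8>2; P2→R gives 10>9]
(B,P,Y): not NE [P1→C gives 7>6; P3→X gives 9>2]
(B,Q,X): not NE [P1→A gives 8>6; P2→R gives 10>0]
(B,Q,Y): not NE [P1→C gives 7>2; P2→P gives 9>8; P3→X gives 9>7]
(B,R,X): NE
(B,R,Y): not NE [P1→C gives 8>1; P2→P gives 9>2]
(C,P,X): NE
(C,P,Y): NE
(C,Q,X): not NE [P1→A gives 8>2; P2→P gives 4>3; P3→Y gives 8>0]
(C,Q,Y): not NE [P2→P gives 5>0]
(C,R,X): not NE [P1→B gives 7>2; P2→P gives 4>0]
(C,R,Y): not NE [P2→P gives 5>3; P3→X gives 8>2]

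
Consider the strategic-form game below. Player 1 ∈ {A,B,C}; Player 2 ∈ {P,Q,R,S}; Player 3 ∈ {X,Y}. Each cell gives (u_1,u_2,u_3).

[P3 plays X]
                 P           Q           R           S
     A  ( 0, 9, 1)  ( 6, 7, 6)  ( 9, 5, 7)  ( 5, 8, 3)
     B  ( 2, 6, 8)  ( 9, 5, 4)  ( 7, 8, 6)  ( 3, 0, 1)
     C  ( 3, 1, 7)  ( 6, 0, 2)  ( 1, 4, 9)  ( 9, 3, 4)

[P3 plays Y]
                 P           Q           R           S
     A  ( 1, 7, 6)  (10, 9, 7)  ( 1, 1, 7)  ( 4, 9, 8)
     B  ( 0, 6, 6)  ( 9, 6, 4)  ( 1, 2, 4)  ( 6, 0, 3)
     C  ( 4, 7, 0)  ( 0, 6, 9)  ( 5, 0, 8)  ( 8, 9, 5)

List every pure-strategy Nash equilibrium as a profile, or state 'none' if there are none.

(A,P,X): not NE [P1→C gives 3>0; P3→Y gives 6>1]
(A,P,Y): not NE [P1→C gives 4>1; P2→S gives 9>7]
(A,Q,X): not NE [P1→B gives 9>6; P2→P gives 9>7; P3→Y gives 7>6]
(A,Q,Y): NE
(A,R,X): not NE [P2→P gives 9>5]
(A,R,Y): not NE [P1→C gives 5>1; P2→S gives 9>1]
(A,S,X): not NE [P1→C gives 9>5; P2→P gives 9>8; P3→Y gives 8>3]
(A,S,Y): not NE [P1→C gives 8>4]
(B,P,X): not NE [P1→C gives 3>2; P2→R gives 8>6]
(B,P,Y): not NE [P1→C gives 4>0; P3→X gives 8>6]
(B,Q,X): not NE [P2→R gives 8>5]
(B,Q,Y): not NE [P1→A gives 10>9]
(B,R,X): not NE [P1→A gives 9>7]
(B,R,Y): not NE [P1→C gives 5>1; P2→Q gives 6>2; P3→X gives 6>4]
(B,S,X): not NE [P1→C gives 9>3; P2→R gives 8>0; P3→Y gives 3>1]
(B,S,Y): not NE [P1→C gives 8>6; P2→Q gives 6>0]
(C,P,X): not NE [P2→R gives 4>1]
(C,P,Y): not NE [P2→S gives 9>7; P3→X gives 7>0]
(C,Q,X): not NE [P1→B gives 9>6; P2→R gives 4>0; P3→Y gives 9>2]
(C,Q,Y): not NE [P1→A gives 10>0; P2→S gives 9>6]
(C,R,X): not NE [P1→A gives 9>1]
(C,R,Y): not NE [P2→S gives 9>0; P3→X gives 9>8]
(C,S,X): not NE [P2→R gives 4>3; P3→Y gives 5>4]
(C,S,Y): NE

PSNE = {(A,Q,Y), (C,S,Y)}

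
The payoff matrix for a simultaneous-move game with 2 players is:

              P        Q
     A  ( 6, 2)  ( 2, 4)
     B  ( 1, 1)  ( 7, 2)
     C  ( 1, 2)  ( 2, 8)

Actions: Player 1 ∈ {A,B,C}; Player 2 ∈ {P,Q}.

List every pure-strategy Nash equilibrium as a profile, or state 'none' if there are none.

PSNE = {(B,Q)}

(A,P): not NE [P2→Q gives 4>2]
(A,Q): not NE [P1→B gives 7>2]
(B,P): not NE [P1→A gives 6>1; P2→Q gives 2>1]
(B,Q): NE
(C,P): not NE [P1→A gives 6>1; P2→Q gives 8>2]
(C,Q): not NE [P1→B gives 7>2]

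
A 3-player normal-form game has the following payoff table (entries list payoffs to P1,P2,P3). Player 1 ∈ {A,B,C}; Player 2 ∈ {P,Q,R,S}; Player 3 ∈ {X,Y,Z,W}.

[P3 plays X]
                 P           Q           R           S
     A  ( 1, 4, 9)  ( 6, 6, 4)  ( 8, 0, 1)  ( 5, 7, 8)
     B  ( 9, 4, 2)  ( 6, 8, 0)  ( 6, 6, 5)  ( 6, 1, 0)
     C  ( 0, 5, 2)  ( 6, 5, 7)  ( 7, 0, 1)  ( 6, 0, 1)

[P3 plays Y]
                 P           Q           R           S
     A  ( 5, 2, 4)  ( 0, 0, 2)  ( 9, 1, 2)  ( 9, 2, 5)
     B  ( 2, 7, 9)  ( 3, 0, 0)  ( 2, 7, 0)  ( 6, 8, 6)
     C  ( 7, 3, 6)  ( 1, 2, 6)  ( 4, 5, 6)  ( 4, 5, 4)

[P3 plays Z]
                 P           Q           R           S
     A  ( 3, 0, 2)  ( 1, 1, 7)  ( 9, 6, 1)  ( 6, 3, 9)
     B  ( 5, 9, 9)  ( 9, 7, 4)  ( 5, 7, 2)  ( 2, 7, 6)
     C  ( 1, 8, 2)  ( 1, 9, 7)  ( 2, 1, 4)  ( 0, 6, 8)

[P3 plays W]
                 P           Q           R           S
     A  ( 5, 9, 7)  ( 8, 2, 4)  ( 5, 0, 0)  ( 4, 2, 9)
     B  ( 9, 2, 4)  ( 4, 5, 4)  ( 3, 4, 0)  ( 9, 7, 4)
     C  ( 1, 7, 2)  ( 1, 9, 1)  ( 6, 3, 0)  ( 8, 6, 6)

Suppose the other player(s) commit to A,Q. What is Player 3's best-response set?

P3 best: {Z}

u_3(X vs A,Q) = 4
u_3(Y vs A,Q) = 2
u_3(Z vs A,Q) = 7
u_3(W vs A,Q) = 4
max payoff 7 at {Z}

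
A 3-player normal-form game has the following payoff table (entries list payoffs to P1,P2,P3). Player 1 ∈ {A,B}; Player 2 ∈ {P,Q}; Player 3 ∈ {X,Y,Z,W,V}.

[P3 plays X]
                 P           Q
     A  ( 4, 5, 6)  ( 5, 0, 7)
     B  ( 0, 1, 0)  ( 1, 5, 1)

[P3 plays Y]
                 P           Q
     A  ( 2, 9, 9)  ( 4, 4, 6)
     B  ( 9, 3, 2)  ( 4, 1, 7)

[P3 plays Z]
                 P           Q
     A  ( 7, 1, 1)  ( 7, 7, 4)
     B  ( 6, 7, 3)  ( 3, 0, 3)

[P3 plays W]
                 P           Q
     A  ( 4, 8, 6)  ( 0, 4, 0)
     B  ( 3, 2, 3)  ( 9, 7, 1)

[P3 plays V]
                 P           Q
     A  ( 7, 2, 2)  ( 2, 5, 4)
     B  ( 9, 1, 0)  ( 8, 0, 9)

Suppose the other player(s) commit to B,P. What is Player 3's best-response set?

u_3(X vs B,P) = 0
u_3(Y vs B,P) = 2
u_3(Z vs B,P) = 3
u_3(W vs B,P) = 3
u_3(V vs B,P) = 0
max payoff 3 at {Z,W}

argmax u_3 = {Z,W}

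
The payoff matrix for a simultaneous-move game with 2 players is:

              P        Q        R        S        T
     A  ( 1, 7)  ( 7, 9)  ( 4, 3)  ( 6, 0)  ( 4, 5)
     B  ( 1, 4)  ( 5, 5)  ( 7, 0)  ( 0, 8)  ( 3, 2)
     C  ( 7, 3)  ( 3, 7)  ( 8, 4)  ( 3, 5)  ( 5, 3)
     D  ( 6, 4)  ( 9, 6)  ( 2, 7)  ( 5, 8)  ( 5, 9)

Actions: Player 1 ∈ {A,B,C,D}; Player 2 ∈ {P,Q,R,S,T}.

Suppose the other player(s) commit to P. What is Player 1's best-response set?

u_1(A vs P) = 1
u_1(B vs P) = 1
u_1(C vs P) = 7
u_1(D vs P) = 6
max payoff 7 at {C}

argmax u_1 = {C}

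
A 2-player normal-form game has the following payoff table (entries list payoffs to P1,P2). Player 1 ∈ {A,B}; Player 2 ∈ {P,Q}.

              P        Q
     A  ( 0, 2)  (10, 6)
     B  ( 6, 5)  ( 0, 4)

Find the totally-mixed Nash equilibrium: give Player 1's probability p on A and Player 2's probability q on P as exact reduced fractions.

P1 mixes 1/5 on A; P2 mixes 5/8 on P

P1 indiff ⇒ q·0+(1-q)·10 = q·6+(1-q)·0 ⇒ q(-6) = (1-q)(-10) ⇒ q = 5/8
P2 indiff ⇒ p·2+(1-p)·5 = p·6+(1-p)·4 ⇒ p(-4) = (1-p)(-1) ⇒ p = 1/5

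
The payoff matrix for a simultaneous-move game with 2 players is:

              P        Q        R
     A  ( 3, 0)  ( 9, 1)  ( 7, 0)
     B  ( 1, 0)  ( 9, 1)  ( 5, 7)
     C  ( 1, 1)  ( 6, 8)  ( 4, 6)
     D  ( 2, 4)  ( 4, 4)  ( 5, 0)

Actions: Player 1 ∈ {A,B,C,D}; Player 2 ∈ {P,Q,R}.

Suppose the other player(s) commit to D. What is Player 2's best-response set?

u_2(P vs D) = 4
u_2(Q vs D) = 4
u_2(R vs D) = 0
max payoff 4 at {P,Q}

argmax u_2 = {P,Q}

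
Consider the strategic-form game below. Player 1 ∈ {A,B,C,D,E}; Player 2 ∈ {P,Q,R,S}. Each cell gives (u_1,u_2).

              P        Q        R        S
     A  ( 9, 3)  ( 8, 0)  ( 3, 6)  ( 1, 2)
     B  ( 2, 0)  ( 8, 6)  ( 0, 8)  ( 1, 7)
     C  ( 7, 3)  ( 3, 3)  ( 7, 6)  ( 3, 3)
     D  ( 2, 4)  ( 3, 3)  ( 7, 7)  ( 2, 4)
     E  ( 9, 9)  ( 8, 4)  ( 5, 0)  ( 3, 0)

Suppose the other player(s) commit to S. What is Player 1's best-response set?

u_1(A vs S) = 1
u_1(B vs S) = 1
u_1(C vs S) = 3
u_1(D vs S) = 2
u_1(E vs S) = 3
max payoff 3 at {C,E}

P1 best: {C,E}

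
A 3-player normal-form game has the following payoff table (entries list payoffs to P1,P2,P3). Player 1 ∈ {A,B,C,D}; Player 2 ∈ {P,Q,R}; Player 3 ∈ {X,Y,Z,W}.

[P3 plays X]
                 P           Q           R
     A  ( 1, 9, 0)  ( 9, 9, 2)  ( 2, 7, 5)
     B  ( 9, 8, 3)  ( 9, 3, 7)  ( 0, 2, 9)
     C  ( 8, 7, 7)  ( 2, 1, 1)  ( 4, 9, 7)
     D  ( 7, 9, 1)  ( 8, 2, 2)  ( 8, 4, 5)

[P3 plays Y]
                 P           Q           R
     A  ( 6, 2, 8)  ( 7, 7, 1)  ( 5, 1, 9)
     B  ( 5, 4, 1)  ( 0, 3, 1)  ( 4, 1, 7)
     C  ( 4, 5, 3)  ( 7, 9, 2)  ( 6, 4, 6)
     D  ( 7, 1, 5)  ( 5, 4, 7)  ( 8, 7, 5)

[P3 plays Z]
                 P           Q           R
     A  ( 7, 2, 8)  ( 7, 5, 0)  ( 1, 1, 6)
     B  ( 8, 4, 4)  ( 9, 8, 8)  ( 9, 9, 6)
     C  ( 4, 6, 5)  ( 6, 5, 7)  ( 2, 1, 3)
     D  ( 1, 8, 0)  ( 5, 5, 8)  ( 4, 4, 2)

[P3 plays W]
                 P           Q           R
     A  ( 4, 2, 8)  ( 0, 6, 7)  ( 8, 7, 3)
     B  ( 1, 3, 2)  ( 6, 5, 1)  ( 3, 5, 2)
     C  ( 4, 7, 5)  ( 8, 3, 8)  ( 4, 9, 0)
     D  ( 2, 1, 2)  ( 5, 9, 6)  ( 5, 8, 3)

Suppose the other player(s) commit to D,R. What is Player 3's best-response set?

P3 best: {X,Y}

u_3(X vs D,R) = 5
u_3(Y vs D,R) = 5
u_3(Z vs D,R) = 2
u_3(W vs D,R) = 3
max payoff 5 at {X,Y}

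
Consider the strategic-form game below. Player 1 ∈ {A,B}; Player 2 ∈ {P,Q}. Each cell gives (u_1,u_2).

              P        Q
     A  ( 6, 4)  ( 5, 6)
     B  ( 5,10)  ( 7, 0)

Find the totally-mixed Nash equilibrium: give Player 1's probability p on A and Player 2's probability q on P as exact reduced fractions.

P1 indiff ⇒ q·6+(1-q)·5 = q·5+(1-q)·7 ⇒ q(1) = (1-q)(2) ⇒ q = 2/3
P2 indiff ⇒ p·4+(1-p)·10 = p·6+(1-p)·0 ⇒ p(-2) = (1-p)(-10) ⇒ p = 5/6

(p,q) = (5/6, 2/3)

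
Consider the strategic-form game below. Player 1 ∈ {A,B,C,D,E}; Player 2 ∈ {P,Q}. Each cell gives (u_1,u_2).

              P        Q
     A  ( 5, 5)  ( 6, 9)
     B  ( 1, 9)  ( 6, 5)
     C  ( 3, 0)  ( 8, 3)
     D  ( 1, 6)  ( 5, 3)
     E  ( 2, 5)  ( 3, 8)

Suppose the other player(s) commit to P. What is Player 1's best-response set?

argmax u_1 = {A}

u_1(A vs P) = 5
u_1(B vs P) = 1
u_1(C vs P) = 3
u_1(D vs P) = 1
u_1(E vs P) = 2
max payoff 5 at {A}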